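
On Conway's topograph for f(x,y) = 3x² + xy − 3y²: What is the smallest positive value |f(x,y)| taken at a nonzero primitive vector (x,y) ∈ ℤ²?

river: ρ → (-3,5,1)
river: ρ → (1,5,-3)
river: ρ → (-3,1,3)
river: ρ → (3,5,-1)
river: ρ → (-1,5,3)
river: ρ → (3,1,-3)
closes: descent 0, river 6
min |a| on river = 1

1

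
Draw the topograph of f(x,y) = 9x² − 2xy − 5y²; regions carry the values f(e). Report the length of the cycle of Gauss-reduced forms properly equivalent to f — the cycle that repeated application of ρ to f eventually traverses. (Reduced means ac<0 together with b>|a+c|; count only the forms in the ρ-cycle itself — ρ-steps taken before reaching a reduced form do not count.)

D = 184, ⌊√D⌋ = 13
descent: ρ → (-5,12,2)  [lands on river]
river: ρ → (2,12,-5)
river: ρ → (-5,8,6)
river: ρ → (6,4,-7)
river: ρ → (-7,10,3)
river: ρ → (3,8,-10)
river: ρ → (-10,12,1)
river: ρ → (1,12,-10)
river: ρ → (-10,8,3)
river: ρ → (3,10,-7)
river: ρ → (-7,4,6)
river: ρ → (6,8,-5)
ρ-cycle length = 12 (tail of 1 descent step not counted)

12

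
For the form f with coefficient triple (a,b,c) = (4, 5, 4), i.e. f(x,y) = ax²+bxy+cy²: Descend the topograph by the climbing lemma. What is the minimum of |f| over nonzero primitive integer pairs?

translate: b→-3 (≡5 mod 8), so (4,5,4)→(4,-3,3)
flip: (4,-3,3)→(3,3,4)
reduced (well bottom): (3,3,4) with a≤c, −a<b≤a
well minimum = a = 3

3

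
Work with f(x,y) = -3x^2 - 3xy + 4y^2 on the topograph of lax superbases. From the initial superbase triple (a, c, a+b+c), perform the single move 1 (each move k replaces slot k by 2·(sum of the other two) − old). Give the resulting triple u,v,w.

start (-3,4,-2) = (f(1,0),f(0,1),f(1,1))
replace slot 1: 2·(4+(-2)) − (-3) = 7 → (7,4,-2)

7,4,-2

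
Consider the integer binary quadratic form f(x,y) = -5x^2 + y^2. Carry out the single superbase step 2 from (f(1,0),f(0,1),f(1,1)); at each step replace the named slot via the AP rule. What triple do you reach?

start (-5,1,-4) = (f(1,0),f(0,1),f(1,1))
replace slot 2: 2·((-5)+(-4)) − 1 = -19 → (-5,-19,-4)

-5,-19,-4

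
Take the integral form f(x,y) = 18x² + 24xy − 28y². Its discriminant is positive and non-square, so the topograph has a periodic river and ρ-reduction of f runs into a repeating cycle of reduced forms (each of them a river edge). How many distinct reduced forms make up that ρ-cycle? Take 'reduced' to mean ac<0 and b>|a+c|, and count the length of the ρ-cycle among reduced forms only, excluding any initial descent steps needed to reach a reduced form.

D = 2592, ⌊√D⌋ = 50
river: ρ → (-28,32,14)
river: ρ → (14,24,-36)
river: ρ → (-36,48,2)
river: ρ → (2,48,-36)
river: ρ → (-36,24,14)
river: ρ → (14,32,-28)
river: ρ → (-28,24,18)
river: ρ → (18,48,-4)
river: ρ → (-4,48,18)
river: ρ → (18,24,-28)
ρ-cycle length = 10 (tail of 0 descent steps not counted)

10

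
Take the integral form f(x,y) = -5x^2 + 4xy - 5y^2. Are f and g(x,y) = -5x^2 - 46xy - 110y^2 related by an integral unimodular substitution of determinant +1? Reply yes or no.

D₁ = -84, D₂ = -84
f is negative-definite; reduce −f:
−f: flip: (5,-4,5)→(5,4,5)
−f: reduced (well bottom): (5,4,5) with a≤c, −a<b≤a
flip sign back: reduced form of f is (-5,-4,-5)
g is negative-definite; reduce −g:
−g: translate: b→-4 (≡46 mod 10), so (5,46,110)→(5,-4,5)
−g: flip: (5,-4,5)→(5,4,5)
−g: reduced (well bottom): (5,4,5) with a≤c, −a<b≤a
flip sign back: reduced form of g is (-5,-4,-5)
reduced forms (-5, -4, -5) vs (-5, -4, -5) ⇒ equivalent

yes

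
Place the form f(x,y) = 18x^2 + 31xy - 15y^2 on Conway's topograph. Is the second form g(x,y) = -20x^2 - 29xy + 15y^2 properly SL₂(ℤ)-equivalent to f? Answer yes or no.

D₁ = 2041, D₂ = 2041
river cycle of f (length 38): (-15, 29, 20), (20, 11, -24), (-24, 37, 7), (7, 33, -34), (-34, 35, 6), (6, 37, -28), (-28, 19, 15), (15, 41, -6), (-6, 43, 8), (8, 37, -21), … (28 more)
river cycle of g (length 38): (15, 29, -20), (-20, 11, 24), (24, 37, -7), (-7, 33, 34), (34, 35, -6), (-6, 37, 28), (28, 19, -15), (-15, 41, 6), (6, 43, -8), (-8, 37, 21), … (28 more)
cycles differ ⇒ inequivalent

no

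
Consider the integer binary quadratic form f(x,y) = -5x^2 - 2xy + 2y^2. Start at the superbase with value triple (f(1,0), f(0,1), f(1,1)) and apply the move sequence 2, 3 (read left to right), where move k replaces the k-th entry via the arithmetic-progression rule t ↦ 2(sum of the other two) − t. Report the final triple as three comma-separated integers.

start (-5,2,-5) = (f(1,0),f(0,1),f(1,1))
replace slot 2: 2·((-5)+(-5)) − 2 = -22 → (-5,-22,-5)
replace slot 3: 2·((-5)+(-22)) − (-5) = -49 → (-5,-22,-49)

-5,-22,-49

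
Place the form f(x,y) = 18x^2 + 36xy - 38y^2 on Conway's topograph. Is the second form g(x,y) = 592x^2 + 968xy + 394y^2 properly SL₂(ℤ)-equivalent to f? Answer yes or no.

D₁ = 4032, D₂ = 4032
river cycle of f (length 6): (-38, 40, 16), (16, 56, -14), (-14, 56, 16), (16, 40, -38), (-38, 36, 18), (18, 36, -38)
river cycle of g (length 6): (18, 36, -38), (-38, 40, 16), (16, 56, -14), (-14, 56, 16), (16, 40, -38), (-38, 36, 18)
cycles coincide ⇒ equivalent

yes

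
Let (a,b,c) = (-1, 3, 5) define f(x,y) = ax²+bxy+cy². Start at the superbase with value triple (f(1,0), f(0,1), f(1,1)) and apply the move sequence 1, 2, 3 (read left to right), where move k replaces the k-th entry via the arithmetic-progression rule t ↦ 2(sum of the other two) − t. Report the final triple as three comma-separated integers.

start (-1,5,7) = (f(1,0),f(0,1),f(1,1))
replace slot 1: 2·(5+7) − (-1) = 25 → (25,5,7)
replace slot 2: 2·(25+7) − 5 = 59 → (25,59,7)
replace slot 3: 2·(25+59) − 7 = 161 → (25,59,161)

25,59,161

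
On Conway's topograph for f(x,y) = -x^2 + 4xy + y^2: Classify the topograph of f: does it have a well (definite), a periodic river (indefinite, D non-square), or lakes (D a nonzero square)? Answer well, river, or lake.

D = b²−4ac = 4² − 4·(-1)·1 = 20
D > 0 non-square ⇒ indefinite ⇒ periodic river

river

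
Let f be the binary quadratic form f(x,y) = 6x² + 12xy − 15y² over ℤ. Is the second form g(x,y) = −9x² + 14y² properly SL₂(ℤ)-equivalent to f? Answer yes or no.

D₁ = 504, D₂ = 504
river cycle of f (length 4): (-15, 18, 3), (3, 18, -15), (-15, 12, 6), (6, 12, -15)
river cycle of g (length 4): (-9, 18, 5), (5, 22, -1), (-1, 22, 5), (5, 18, -9)
cycles differ ⇒ inequivalent

no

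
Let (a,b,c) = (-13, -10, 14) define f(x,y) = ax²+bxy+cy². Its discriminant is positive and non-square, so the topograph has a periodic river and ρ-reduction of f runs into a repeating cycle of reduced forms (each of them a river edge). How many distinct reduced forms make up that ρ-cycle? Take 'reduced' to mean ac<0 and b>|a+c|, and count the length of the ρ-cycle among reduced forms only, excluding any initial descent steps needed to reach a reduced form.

D = 828, ⌊√D⌋ = 28
descent: ρ → (14,10,-13)  [lands on river]
river: ρ → (-13,16,11)
river: ρ → (11,28,-1)
river: ρ → (-1,28,11)
river: ρ → (11,16,-13)
river: ρ → (-13,10,14)
river: ρ → (14,18,-9)
river: ρ → (-9,18,14)
ρ-cycle length = 8 (tail of 1 descent step not counted)

8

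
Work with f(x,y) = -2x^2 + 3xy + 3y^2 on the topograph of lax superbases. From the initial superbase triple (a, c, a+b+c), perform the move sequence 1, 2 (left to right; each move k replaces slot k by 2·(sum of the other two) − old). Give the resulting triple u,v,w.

start (-2,3,4) = (f(1,0),f(0,1),f(1,1))
replace slot 1: 2·(3+4) − (-2) = 16 → (16,3,4)
replace slot 2: 2·(16+4) − 3 = 37 → (16,37,4)

16,37,4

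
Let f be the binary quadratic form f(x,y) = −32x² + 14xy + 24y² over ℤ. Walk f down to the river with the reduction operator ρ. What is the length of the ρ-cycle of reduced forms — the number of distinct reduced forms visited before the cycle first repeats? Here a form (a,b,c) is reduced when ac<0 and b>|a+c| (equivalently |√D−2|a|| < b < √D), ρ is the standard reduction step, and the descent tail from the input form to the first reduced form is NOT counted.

D = 3268, ⌊√D⌋ = 57
river: ρ → (24,34,-22)
river: ρ → (-22,54,4)
river: ρ → (4,50,-48)
river: ρ → (-48,46,6)
river: ρ → (6,50,-32)
river: ρ → (-32,14,24)
ρ-cycle length = 6 (tail of 0 descent steps not counted)

6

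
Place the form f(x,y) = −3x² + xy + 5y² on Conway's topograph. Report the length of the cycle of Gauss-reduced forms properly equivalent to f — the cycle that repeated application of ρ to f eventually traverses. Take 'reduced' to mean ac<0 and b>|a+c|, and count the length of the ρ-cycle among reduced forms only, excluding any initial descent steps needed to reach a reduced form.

D = 61, ⌊√D⌋ = 7
descent: ρ → (5,-1,-3)
descent: ρ → (-3,7,1)  [lands on river]
river: ρ → (1,7,-3)
river: ρ → (-3,5,3)
river: ρ → (3,7,-1)
river: ρ → (-1,7,3)
river: ρ → (3,5,-3)
ρ-cycle length = 6 (tail of 2 descent steps not counted)

6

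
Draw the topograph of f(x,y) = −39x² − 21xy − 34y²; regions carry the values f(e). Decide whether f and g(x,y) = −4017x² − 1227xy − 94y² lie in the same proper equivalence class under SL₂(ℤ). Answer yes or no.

D₁ = -4863, D₂ = -4863
f is negative-definite; reduce −f:
−f: flip: (39,21,34)→(34,-21,39)
−f: reduced (well bottom): (34,-21,39) with a≤c, −a<b≤a
flip sign back: reduced form of f is (-34,21,-39)
g is negative-definite; reduce −g:
−g: flip: (4017,1227,94)→(94,-1227,4017)
−g: translate: b→89 (≡-1227 mod 188), so (94,-1227,4017)→(94,89,34)
−g: flip: (94,89,34)→(34,-89,94)
−g: translate: b→-21 (≡-89 mod 68), so (34,-89,94)→(34,-21,39)
−g: reduced (well bottom): (34,-21,39) with a≤c, −a<b≤a
flip sign back: reduced form of g is (-34,21,-39)
reduced forms (-34, 21, -39) vs (-34, 21, -39) ⇒ equivalent

yes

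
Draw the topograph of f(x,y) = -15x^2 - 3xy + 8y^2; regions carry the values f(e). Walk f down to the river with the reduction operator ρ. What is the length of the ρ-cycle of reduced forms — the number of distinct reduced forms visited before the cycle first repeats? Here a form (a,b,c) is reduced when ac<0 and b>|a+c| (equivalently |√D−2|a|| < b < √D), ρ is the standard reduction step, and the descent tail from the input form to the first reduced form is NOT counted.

D = 489, ⌊√D⌋ = 22
descent: ρ → (8,19,-4)  [lands on river]
river: ρ → (-4,21,3)
river: ρ → (3,21,-4)
river: ρ → (-4,19,8)
river: ρ → (8,13,-10)
river: ρ → (-10,7,11)
river: ρ → (11,15,-6)
river: ρ → (-6,21,2)
river: ρ → (2,19,-16)
river: ρ → (-16,13,5)
river: ρ → (5,17,-10)
river: ρ → (-10,3,12)
river: ρ → (12,21,-1)
river: ρ → (-1,21,12)
river: ρ → (12,3,-10)
river: ρ → (-10,17,5)
river: ρ → (5,13,-16)
river: ρ → (-16,19,2)
river: ρ → (2,21,-6)
river: ρ → (-6,15,11)
river: ρ → (11,7,-10)
river: ρ → (-10,13,8)
ρ-cycle length = 22 (tail of 1 descent step not counted)

22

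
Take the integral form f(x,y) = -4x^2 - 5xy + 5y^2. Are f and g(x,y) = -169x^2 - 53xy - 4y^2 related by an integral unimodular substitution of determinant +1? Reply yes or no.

D₁ = 105, D₂ = 105
river cycle of f (length 6): (5, 5, -4), (-4, 3, 6), (6, 9, -1), (-1, 9, 6), (6, 3, -4), (-4, 5, 5)
river cycle of g (length 6): (-4, 5, 5), (5, 5, -4), (-4, 3, 6), (6, 9, -1), (-1, 9, 6), (6, 3, -4)
cycles coincide ⇒ equivalent

yes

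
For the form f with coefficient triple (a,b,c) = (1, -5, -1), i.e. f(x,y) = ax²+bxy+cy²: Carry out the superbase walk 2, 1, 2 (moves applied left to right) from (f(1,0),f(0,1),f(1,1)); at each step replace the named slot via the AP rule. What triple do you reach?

start (1,-1,-5) = (f(1,0),f(0,1),f(1,1))
replace slot 2: 2·(1+(-5)) − (-1) = -7 → (1,-7,-5)
replace slot 1: 2·((-7)+(-5)) − 1 = -25 → (-25,-7,-5)
replace slot 2: 2·((-25)+(-5)) − (-7) = -53 → (-25,-53,-5)

-25,-53,-5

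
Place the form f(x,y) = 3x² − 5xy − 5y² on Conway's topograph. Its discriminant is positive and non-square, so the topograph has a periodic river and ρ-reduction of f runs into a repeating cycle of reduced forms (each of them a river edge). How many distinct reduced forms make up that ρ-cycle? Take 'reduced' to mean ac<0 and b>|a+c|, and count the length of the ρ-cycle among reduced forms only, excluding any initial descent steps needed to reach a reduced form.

D = 85, ⌊√D⌋ = 9
descent: ρ → (-5,5,3)  [lands on river]
river: ρ → (3,7,-3)
river: ρ → (-3,5,5)
river: ρ → (5,5,-3)
river: ρ → (-3,7,3)
river: ρ → (3,5,-5)
ρ-cycle length = 6 (tail of 1 descent step not counted)

6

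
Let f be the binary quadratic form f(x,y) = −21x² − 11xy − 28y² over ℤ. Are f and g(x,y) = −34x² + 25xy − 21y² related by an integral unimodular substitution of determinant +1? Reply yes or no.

D₁ = -2231, D₂ = -2231
f is negative-definite; reduce −f:
−f: reduced (well bottom): (21,11,28) with a≤c, −a<b≤a
flip sign back: reduced form of f is (-21,-11,-28)
g is negative-definite; reduce −g:
−g: flip: (34,-25,21)→(21,25,34)
−g: translate: b→-17 (≡25 mod 42), so (21,25,34)→(21,-17,30)
−g: reduced (well bottom): (21,-17,30) with a≤c, −a<b≤a
flip sign back: reduced form of g is (-21,17,-30)
reduced forms (-21, -11, -28) vs (-21, 17, -30) ⇒ inequivalent

no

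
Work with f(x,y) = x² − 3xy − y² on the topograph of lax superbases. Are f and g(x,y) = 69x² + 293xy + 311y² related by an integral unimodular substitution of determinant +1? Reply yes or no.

D₁ = 13, D₂ = 13
river cycle of f (length 2): (-1, 3, 1), (1, 3, -1)
river cycle of g (length 2): (1, 3, -1), (-1, 3, 1)
cycles coincide ⇒ equivalent

yes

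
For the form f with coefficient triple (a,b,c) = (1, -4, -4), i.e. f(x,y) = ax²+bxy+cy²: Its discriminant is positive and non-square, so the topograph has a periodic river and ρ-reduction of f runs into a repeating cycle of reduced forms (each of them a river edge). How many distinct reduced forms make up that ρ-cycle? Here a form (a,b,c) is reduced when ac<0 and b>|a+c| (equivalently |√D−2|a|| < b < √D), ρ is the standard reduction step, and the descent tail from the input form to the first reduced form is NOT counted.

D = 32, ⌊√D⌋ = 5
descent: ρ → (-4,4,1)  [lands on river]
river: ρ → (1,4,-4)
ρ-cycle length = 2 (tail of 1 descent step not counted)

2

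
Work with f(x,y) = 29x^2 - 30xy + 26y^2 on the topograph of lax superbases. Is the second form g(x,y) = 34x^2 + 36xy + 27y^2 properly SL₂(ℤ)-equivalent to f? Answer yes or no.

D₁ = -2116, D₂ = -2376
discriminants differ ⇒ not SL₂(ℤ)-equivalent

no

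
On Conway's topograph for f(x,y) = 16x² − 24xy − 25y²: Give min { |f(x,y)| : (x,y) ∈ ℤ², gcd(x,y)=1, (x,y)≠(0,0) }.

descent: ρ → (-25,24,16)  [lands on river]
river: ρ → (16,40,-9)
river: ρ → (-9,32,32)
river: ρ → (32,32,-9)
river: ρ → (-9,40,16)
river: ρ → (16,24,-25)
river: ρ → (-25,26,15)
river: ρ → (15,34,-17)
river: ρ → (-17,34,15)
river: ρ → (15,26,-25)
closes: descent 1, river 10
min |a| on river = 9

9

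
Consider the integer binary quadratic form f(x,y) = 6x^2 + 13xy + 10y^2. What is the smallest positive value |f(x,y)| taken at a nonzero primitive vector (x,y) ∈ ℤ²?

translate: b→1 (≡13 mod 12), so (6,13,10)→(6,1,3)
flip: (6,1,3)→(3,-1,6)
reduced (well bottom): (3,-1,6) with a≤c, −a<b≤a
well minimum = a = 3

3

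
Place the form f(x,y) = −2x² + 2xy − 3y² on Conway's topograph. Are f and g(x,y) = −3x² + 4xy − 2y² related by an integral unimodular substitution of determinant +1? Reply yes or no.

D₁ = -20, D₂ = -8
discriminants differ ⇒ not SL₂(ℤ)-equivalent

no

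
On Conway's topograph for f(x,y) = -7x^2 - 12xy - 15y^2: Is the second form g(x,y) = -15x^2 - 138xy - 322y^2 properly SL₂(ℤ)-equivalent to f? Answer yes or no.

D₁ = -276, D₂ = -276
f is negative-definite; reduce −f:
−f: translate: b→-2 (≡12 mod 14), so (7,12,15)→(7,-2,10)
−f: reduced (well bottom): (7,-2,10) with a≤c, −a<b≤a
flip sign back: reduced form of f is (-7,2,-10)
g is negative-definite; reduce −g:
−g: translate: b→-12 (≡138 mod 30), so (15,138,322)→(15,-12,7)
−g: flip: (15,-12,7)→(7,12,15)
−g: translate: b→-2 (≡12 mod 14), so (7,12,15)→(7,-2,10)
−g: reduced (well bottom): (7,-2,10) with a≤c, −a<b≤a
flip sign back: reduced form of g is (-7,2,-10)
reduced forms (-7, 2, -10) vs (-7, 2, -10) ⇒ equivalent

yes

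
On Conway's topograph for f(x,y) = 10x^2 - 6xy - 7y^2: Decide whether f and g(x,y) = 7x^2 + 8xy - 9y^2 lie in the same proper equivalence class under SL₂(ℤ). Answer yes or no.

D₁ = 316, D₂ = 316
river cycle of f (length 6): (-7, 6, 10), (10, 14, -3), (-3, 16, 5), (5, 14, -6), (-6, 10, 9), (9, 8, -7)
river cycle of g (length 6): (-9, 10, 6), (6, 14, -5), (-5, 16, 3), (3, 14, -10), (-10, 6, 7), (7, 8, -9)
cycles differ ⇒ inequivalent

no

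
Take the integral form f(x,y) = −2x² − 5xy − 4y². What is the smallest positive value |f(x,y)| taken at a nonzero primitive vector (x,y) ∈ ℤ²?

translate: b→1 (≡5 mod 4), so (2,5,4)→(2,1,1)
flip: (2,1,1)→(1,-1,2)
translate: b→1 (≡-1 mod 2), so (1,-1,2)→(1,1,2)
reduced (well bottom): (1,1,2) with a≤c, −a<b≤a
well minimum |f| = |-1| = 1 (negative-definite)

1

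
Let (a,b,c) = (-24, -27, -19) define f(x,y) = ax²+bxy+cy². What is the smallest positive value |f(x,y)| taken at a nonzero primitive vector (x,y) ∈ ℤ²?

translate: b→-21 (≡27 mod 48), so (24,27,19)→(24,-21,16)
flip: (24,-21,16)→(16,21,24)
translate: b→-11 (≡21 mod 32), so (16,21,24)→(16,-11,19)
reduced (well bottom): (16,-11,19) with a≤c, −a<b≤a
well minimum |f| = |-16| = 16 (negative-definite)

16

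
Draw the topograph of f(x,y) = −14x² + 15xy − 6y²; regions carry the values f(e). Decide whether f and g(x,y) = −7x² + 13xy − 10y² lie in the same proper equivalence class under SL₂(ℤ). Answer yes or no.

D₁ = -111, D₂ = -111
f is negative-definite; reduce −f:
−f: translate: b→13 (≡-15 mod 28), so (14,-15,6)→(14,13,5)
−f: flip: (14,13,5)→(5,-13,14)
−f: translate: b→-3 (≡-13 mod 10), so (5,-13,14)→(5,-3,6)
−f: reduced (well bottom): (5,-3,6) with a≤c, −a<b≤a
flip sign back: reduced form of f is (-5,3,-6)
g is negative-definite; reduce −g:
−g: translate: b→1 (≡-13 mod 14), so (7,-13,10)→(7,1,4)
−g: flip: (7,1,4)→(4,-1,7)
−g: reduced (well bottom): (4,-1,7) with a≤c, −a<b≤a
flip sign back: reduced form of g is (-4,1,-7)
reduced forms (-5, 3, -6) vs (-4, 1, -7) ⇒ inequivalent

no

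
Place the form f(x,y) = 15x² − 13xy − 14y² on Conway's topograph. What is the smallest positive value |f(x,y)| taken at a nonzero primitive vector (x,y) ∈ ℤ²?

descent: ρ → (-14,13,15)  [lands on river]
river: ρ → (15,17,-12)
river: ρ → (-12,31,1)
river: ρ → (1,31,-12)
river: ρ → (-12,17,15)
river: ρ → (15,13,-14)
river: ρ → (-14,15,14)
river: ρ → (14,13,-15)
river: ρ → (-15,17,12)
river: ρ → (12,31,-1)
river: ρ → (-1,31,12)
river: ρ → (12,17,-15)
river: ρ → (-15,13,14)
river: ρ → (14,15,-14)
closes: descent 1, river 14
min |a| on river = 1

1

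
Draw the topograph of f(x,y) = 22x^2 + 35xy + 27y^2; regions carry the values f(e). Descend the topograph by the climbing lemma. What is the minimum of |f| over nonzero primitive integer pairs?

translate: b→-9 (≡35 mod 44), so (22,35,27)→(22,-9,14)
flip: (22,-9,14)→(14,9,22)
reduced (well bottom): (14,9,22) with a≤c, −a<b≤a
well minimum = a = 14

14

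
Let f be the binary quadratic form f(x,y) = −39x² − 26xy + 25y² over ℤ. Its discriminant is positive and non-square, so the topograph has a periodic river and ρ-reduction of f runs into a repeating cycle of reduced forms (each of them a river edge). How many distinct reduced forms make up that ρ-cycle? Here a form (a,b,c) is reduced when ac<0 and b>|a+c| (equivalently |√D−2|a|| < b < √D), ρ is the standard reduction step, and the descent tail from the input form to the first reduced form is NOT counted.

D = 4576, ⌊√D⌋ = 67
descent: ρ → (25,26,-39)  [lands on river]
river: ρ → (-39,52,12)
river: ρ → (12,44,-55)
river: ρ → (-55,66,1)
river: ρ → (1,66,-55)
river: ρ → (-55,44,12)
river: ρ → (12,52,-39)
river: ρ → (-39,26,25)
river: ρ → (25,24,-40)
river: ρ → (-40,56,9)
river: ρ → (9,52,-52)
river: ρ → (-52,52,9)
river: ρ → (9,56,-40)
river: ρ → (-40,24,25)
ρ-cycle length = 14 (tail of 1 descent step not counted)

14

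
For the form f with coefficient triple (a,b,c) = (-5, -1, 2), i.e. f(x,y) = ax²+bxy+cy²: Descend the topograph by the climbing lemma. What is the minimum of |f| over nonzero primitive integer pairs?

descent: ρ → (2,5,-2)  [lands on river]
river: ρ → (-2,3,4)
river: ρ → (4,5,-1)
river: ρ → (-1,5,4)
river: ρ → (4,3,-2)
river: ρ → (-2,5,2)
river: ρ → (2,3,-4)
river: ρ → (-4,5,1)
river: ρ → (1,5,-4)
river: ρ → (-4,3,2)
closes: descent 1, river 10
min |a| on river = 1

1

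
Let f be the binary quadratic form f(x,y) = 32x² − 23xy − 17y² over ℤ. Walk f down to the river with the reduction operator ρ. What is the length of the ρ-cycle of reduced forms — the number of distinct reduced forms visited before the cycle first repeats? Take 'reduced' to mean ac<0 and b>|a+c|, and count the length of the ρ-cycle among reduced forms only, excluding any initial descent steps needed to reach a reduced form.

D = 2705, ⌊√D⌋ = 52
descent: ρ → (-17,23,32)  [lands on river]
river: ρ → (32,41,-8)
river: ρ → (-8,39,37)
river: ρ → (37,35,-10)
river: ρ → (-10,45,17)
river: ρ → (17,23,-32)
river: ρ → (-32,41,8)
river: ρ → (8,39,-37)
river: ρ → (-37,35,10)
river: ρ → (10,45,-17)
ρ-cycle length = 10 (tail of 1 descent step not counted)

10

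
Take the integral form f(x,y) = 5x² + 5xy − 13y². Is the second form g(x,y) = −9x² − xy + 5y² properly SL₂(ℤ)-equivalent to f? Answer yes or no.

D₁ = 285, D₂ = 181
discriminants differ ⇒ not SL₂(ℤ)-equivalent

no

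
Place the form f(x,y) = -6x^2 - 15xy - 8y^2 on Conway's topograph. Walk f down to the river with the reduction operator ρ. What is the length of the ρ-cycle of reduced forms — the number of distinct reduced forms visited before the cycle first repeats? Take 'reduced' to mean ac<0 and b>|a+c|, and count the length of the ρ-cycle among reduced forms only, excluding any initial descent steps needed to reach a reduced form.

D = 33, ⌊√D⌋ = 5
descent: ρ → (-8,-1,1)
descent: ρ → (1,5,-2)  [lands on river]
river: ρ → (-2,3,3)
river: ρ → (3,3,-2)
river: ρ → (-2,5,1)
ρ-cycle length = 4 (tail of 2 descent steps not counted)

4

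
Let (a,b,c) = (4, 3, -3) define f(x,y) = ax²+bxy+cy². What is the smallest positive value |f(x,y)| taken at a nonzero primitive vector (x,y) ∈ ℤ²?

river: ρ → (-3,3,4)
river: ρ → (4,5,-2)
river: ρ → (-2,7,1)
river: ρ → (1,7,-2)
river: ρ → (-2,5,4)
river: ρ → (4,3,-3)
closes: descent 0, river 6
min |a| on river = 1

1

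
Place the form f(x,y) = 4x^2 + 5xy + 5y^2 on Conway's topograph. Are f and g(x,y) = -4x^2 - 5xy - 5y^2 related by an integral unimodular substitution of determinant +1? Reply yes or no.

D₁ = -55, D₂ = -55
f: translate: b→-3 (≡5 mod 8), so (4,5,5)→(4,-3,4)
f: flip: (4,-3,4)→(4,3,4)
f: reduced (well bottom): (4,3,4) with a≤c, −a<b≤a
g is negative-definite; reduce −g:
−g: translate: b→-3 (≡5 mod 8), so (4,5,5)→(4,-3,4)
−g: flip: (4,-3,4)→(4,3,4)
−g: reduced (well bottom): (4,3,4) with a≤c, −a<b≤a
flip sign back: reduced form of g is (-4,-3,-4)
reduced forms (4, 3, 4) vs (-4, -3, -4) ⇒ inequivalent

no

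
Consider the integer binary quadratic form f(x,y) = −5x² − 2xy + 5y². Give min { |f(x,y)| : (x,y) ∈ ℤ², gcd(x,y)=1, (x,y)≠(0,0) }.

descent: ρ → (5,2,-5)  [lands on river]
river: ρ → (-5,8,2)
river: ρ → (2,8,-5)
river: ρ → (-5,2,5)
river: ρ → (5,8,-2)
river: ρ → (-2,8,5)
closes: descent 1, river 6
min |a| on river = 2

2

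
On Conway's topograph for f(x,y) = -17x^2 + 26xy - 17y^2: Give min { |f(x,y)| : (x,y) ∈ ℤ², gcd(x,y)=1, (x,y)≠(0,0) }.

translate: b→8 (≡-26 mod 34), so (17,-26,17)→(17,8,8)
flip: (17,8,8)→(8,-8,17)
translate: b→8 (≡-8 mod 16), so (8,-8,17)→(8,8,17)
reduced (well bottom): (8,8,17) with a≤c, −a<b≤a
well minimum |f| = |-8| = 8 (negative-definite)

8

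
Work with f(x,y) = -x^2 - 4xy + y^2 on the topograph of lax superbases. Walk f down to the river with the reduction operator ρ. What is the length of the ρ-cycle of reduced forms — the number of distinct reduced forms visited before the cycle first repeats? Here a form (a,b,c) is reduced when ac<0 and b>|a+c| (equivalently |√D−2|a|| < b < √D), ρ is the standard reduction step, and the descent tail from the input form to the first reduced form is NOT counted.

D = 20, ⌊√D⌋ = 4
descent: ρ → (1,4,-1)  [lands on river]
river: ρ → (-1,4,1)
ρ-cycle length = 2 (tail of 1 descent step not counted)

2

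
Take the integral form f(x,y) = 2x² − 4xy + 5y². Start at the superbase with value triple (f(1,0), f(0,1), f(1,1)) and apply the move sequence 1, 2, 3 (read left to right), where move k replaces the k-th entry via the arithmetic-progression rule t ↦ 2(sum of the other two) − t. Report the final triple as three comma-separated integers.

start (2,5,3) = (f(1,0),f(0,1),f(1,1))
replace slot 1: 2·(5+3) − 2 = 14 → (14,5,3)
replace slot 2: 2·(14+3) − 5 = 29 → (14,29,3)
replace slot 3: 2·(14+29) − 3 = 83 → (14,29,83)

14,29,83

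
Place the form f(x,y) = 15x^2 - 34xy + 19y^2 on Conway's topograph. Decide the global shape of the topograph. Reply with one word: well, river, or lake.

D = b²−4ac = (-34)² − 4·15·19 = 16
D = 4² is a perfect square ⇒ form factors over ℤ ⇒ lakes

lake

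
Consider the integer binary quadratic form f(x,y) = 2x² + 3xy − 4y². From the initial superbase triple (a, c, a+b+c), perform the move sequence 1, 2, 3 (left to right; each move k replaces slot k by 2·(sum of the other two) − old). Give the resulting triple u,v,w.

start (2,-4,1) = (f(1,0),f(0,1),f(1,1))
replace slot 1: 2·((-4)+1) − 2 = -8 → (-8,-4,1)
replace slot 2: 2·((-8)+1) − (-4) = -10 → (-8,-10,1)
replace slot 3: 2·((-8)+(-10)) − 1 = -37 → (-8,-10,-37)

-8,-10,-37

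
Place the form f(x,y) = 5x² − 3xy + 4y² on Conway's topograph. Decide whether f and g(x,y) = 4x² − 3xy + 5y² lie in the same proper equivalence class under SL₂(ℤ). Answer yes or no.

D₁ = -71, D₂ = -71
f: flip: (5,-3,4)→(4,3,5)
f: reduced (well bottom): (4,3,5) with a≤c, −a<b≤a
g: reduced (well bottom): (4,-3,5) with a≤c, −a<b≤a
reduced forms (4, 3, 5) vs (4, -3, 5) ⇒ inequivalent

no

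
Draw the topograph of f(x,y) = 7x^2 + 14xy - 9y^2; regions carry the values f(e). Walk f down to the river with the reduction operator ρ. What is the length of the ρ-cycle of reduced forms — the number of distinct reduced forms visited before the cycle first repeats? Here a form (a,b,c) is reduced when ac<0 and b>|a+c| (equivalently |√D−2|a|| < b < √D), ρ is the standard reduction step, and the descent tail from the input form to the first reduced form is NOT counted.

D = 448, ⌊√D⌋ = 21
river: ρ → (-9,4,12)
river: ρ → (12,20,-1)
river: ρ → (-1,20,12)
river: ρ → (12,4,-9)
river: ρ → (-9,14,7)
river: ρ → (7,14,-9)
ρ-cycle length = 6 (tail of 0 descent steps not counted)

6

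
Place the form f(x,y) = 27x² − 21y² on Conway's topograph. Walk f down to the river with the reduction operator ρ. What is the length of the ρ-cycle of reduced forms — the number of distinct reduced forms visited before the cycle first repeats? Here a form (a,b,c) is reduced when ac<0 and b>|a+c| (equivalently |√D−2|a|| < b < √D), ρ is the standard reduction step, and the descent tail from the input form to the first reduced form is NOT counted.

D = 2268, ⌊√D⌋ = 47
descent: ρ → (-21,42,6)  [lands on river]
river: ρ → (6,42,-21)
ρ-cycle length = 2 (tail of 1 descent step not counted)

2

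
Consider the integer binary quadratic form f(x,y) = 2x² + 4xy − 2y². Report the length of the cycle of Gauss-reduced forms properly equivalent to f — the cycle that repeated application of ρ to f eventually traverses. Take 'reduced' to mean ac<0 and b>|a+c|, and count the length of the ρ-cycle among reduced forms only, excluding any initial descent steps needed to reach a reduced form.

D = 32, ⌊√D⌋ = 5
river: ρ → (-2,4,2)
river: ρ → (2,4,-2)
ρ-cycle length = 2 (tail of 0 descent steps not counted)

2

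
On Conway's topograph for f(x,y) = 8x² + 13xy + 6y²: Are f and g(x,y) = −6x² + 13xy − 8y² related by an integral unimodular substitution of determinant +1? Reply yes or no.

D₁ = -23, D₂ = -23
f: translate: b→-3 (≡13 mod 16), so (8,13,6)→(8,-3,1)
f: flip: (8,-3,1)→(1,3,8)
f: translate: b→1 (≡3 mod 2), so (1,3,8)→(1,1,6)
f: reduced (well bottom): (1,1,6) with a≤c, −a<b≤a
g is negative-definite; reduce −g:
−g: translate: b→-1 (≡-13 mod 12), so (6,-13,8)→(6,-1,1)
−g: flip: (6,-1,1)→(1,1,6)
−g: reduced (well bottom): (1,1,6) with a≤c, −a<b≤a
flip sign back: reduced form of g is (-1,-1,-6)
reduced forms (1, 1, 6) vs (-1, -1, -6) ⇒ inequivalent

no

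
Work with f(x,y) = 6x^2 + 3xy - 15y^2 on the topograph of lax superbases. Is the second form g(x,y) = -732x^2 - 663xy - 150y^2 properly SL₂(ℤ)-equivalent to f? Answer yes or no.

D₁ = 369, D₂ = 369
river cycle of f (length 10): (6, 15, -6), (-6, 9, 12), (12, 15, -3), (-3, 15, 12), (12, 9, -6), (-6, 15, 6), (6, 9, -12), (-12, 15, 3), (3, 15, -12), (-12, 9, 6)
river cycle of g (length 10): (-6, 9, 12), (12, 15, -3), (-3, 15, 12), (12, 9, -6), (-6, 15, 6), (6, 9, -12), (-12, 15, 3), (3, 15, -12), (-12, 9, 6), (6, 15, -6)
cycles coincide ⇒ equivalent

yes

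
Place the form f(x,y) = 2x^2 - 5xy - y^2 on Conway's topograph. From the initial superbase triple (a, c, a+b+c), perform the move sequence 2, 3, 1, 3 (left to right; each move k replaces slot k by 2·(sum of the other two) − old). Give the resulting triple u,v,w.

start (2,-1,-4) = (f(1,0),f(0,1),f(1,1))
replace slot 2: 2·(2+(-4)) − (-1) = -3 → (2,-3,-4)
replace slot 3: 2·(2+(-3)) − (-4) = 2 → (2,-3,2)
replace slot 1: 2·((-3)+2) − 2 = -4 → (-4,-3,2)
replace slot 3: 2·((-4)+(-3)) − 2 = -16 → (-4,-3,-16)

-4,-3,-16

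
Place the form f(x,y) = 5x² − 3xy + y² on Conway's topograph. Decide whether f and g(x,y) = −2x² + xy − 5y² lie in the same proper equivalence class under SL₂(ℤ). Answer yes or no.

D₁ = -11, D₂ = -39
discriminants differ ⇒ not SL₂(ℤ)-equivalent

no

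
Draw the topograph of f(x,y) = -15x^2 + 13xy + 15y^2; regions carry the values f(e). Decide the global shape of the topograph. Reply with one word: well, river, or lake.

D = b²−4ac = 13² − 4·(-15)·15 = 1069
D > 0 non-square ⇒ indefinite ⇒ periodic river

river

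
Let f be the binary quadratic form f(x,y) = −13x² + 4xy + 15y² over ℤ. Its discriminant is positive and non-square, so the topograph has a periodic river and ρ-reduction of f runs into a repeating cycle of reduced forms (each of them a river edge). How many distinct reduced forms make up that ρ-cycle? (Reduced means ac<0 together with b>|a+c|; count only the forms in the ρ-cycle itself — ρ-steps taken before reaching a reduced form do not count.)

D = 796, ⌊√D⌋ = 28
river: ρ → (15,26,-2)
river: ρ → (-2,26,15)
river: ρ → (15,4,-13)
river: ρ → (-13,22,6)
river: ρ → (6,26,-5)
river: ρ → (-5,24,11)
river: ρ → (11,20,-9)
river: ρ → (-9,16,15)
river: ρ → (15,14,-10)
river: ρ → (-10,26,3)
river: ρ → (3,28,-1)
river: ρ → (-1,28,3)
river: ρ → (3,26,-10)
river: ρ → (-10,14,15)
river: ρ → (15,16,-9)
river: ρ → (-9,20,11)
river: ρ → (11,24,-5)
river: ρ → (-5,26,6)
river: ρ → (6,22,-13)
river: ρ → (-13,4,15)
ρ-cycle length = 20 (tail of 0 descent steps not counted)

20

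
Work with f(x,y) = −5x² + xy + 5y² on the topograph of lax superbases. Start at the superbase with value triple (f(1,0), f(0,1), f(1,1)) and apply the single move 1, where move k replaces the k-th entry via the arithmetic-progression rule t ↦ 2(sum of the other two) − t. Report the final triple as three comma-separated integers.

start (-5,5,1) = (f(1,0),f(0,1),f(1,1))
replace slot 1: 2·(5+1) − (-5) = 17 → (17,5,1)

17,5,1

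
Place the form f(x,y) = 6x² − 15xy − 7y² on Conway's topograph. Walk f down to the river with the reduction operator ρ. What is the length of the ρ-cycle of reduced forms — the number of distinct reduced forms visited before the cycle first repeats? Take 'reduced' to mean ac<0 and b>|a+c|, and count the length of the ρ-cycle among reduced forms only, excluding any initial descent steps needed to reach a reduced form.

D = 393, ⌊√D⌋ = 19
descent: ρ → (-7,15,6)  [lands on river]
river: ρ → (6,9,-13)
river: ρ → (-13,17,2)
river: ρ → (2,19,-4)
river: ρ → (-4,13,14)
river: ρ → (14,15,-3)
river: ρ → (-3,15,14)
river: ρ → (14,13,-4)
river: ρ → (-4,19,2)
river: ρ → (2,17,-13)
river: ρ → (-13,9,6)
river: ρ → (6,15,-7)
river: ρ → (-7,13,8)
river: ρ → (8,19,-1)
river: ρ → (-1,19,8)
river: ρ → (8,13,-7)
ρ-cycle length = 16 (tail of 1 descent step not counted)

16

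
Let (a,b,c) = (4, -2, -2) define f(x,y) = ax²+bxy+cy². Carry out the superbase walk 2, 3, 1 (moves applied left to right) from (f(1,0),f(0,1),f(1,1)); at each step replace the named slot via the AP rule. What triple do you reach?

start (4,-2,0) = (f(1,0),f(0,1),f(1,1))
replace slot 2: 2·(4+0) − (-2) = 10 → (4,10,0)
replace slot 3: 2·(4+10) − 0 = 28 → (4,10,28)
replace slot 1: 2·(10+28) − 4 = 72 → (72,10,28)

72,10,28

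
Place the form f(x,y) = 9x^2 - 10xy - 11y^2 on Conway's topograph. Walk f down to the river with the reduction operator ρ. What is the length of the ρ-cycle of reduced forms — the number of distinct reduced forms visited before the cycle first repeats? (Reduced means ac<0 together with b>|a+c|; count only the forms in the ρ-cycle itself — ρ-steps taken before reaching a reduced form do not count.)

D = 496, ⌊√D⌋ = 22
descent: ρ → (-11,10,9)  [lands on river]
river: ρ → (9,8,-12)
river: ρ → (-12,16,5)
river: ρ → (5,14,-15)
river: ρ → (-15,16,4)
river: ρ → (4,16,-15)
river: ρ → (-15,14,5)
river: ρ → (5,16,-12)
river: ρ → (-12,8,9)
river: ρ → (9,10,-11)
river: ρ → (-11,12,8)
river: ρ → (8,20,-3)
river: ρ → (-3,22,1)
river: ρ → (1,22,-3)
river: ρ → (-3,20,8)
river: ρ → (8,12,-11)
ρ-cycle length = 16 (tail of 1 descent step not counted)

16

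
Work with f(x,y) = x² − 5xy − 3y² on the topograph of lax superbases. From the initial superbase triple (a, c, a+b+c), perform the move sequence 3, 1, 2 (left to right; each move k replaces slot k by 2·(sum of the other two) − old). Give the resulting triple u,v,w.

start (1,-3,-7) = (f(1,0),f(0,1),f(1,1))
replace slot 3: 2·(1+(-3)) − (-7) = 3 → (1,-3,3)
replace slot 1: 2·((-3)+3) − 1 = -1 → (-1,-3,3)
replace slot 2: 2·((-1)+3) − (-3) = 7 → (-1,7,3)

-1,7,3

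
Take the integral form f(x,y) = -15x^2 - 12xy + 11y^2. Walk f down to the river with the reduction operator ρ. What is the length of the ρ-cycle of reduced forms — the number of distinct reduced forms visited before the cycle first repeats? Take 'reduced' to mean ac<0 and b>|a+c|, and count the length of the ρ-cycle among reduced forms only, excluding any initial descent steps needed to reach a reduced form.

D = 804, ⌊√D⌋ = 28
descent: ρ → (11,12,-15)  [lands on river]
river: ρ → (-15,18,8)
river: ρ → (8,14,-19)
river: ρ → (-19,24,3)
river: ρ → (3,24,-19)
river: ρ → (-19,14,8)
river: ρ → (8,18,-15)
river: ρ → (-15,12,11)
river: ρ → (11,10,-16)
river: ρ → (-16,22,5)
river: ρ → (5,28,-1)
river: ρ → (-1,28,5)
river: ρ → (5,22,-16)
river: ρ → (-16,10,11)
ρ-cycle length = 14 (tail of 1 descent step not counted)

14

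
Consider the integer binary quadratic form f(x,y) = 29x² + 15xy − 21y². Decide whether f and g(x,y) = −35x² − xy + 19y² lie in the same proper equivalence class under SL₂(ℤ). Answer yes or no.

D₁ = 2661, D₂ = 2661
river cycle of f (length 24): (-21, 27, 23), (23, 19, -25), (-25, 31, 17), (17, 37, -19), (-19, 39, 15), (15, 51, -1), (-1, 51, 15), (15, 39, -19), (-19, 37, 17), (17, 31, -25), … (14 more)
river cycle of g (length 24): (19, 39, -15), (-15, 51, 1), (1, 51, -15), (-15, 39, 19), (19, 37, -17), (-17, 31, 25), (25, 19, -23), (-23, 27, 21), (21, 15, -29), (-29, 43, 7), … (14 more)
cycles differ ⇒ inequivalent

no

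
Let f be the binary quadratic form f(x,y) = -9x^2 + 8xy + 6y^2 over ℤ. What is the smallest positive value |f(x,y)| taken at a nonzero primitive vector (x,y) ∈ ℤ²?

river: ρ → (6,16,-1)
river: ρ → (-1,16,6)
river: ρ → (6,8,-9)
river: ρ → (-9,10,5)
river: ρ → (5,10,-9)
river: ρ → (-9,8,6)
closes: descent 0, river 6
min |a| on river = 1

1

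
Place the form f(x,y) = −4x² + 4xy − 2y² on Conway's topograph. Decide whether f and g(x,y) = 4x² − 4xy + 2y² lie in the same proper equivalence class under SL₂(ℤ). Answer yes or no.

D₁ = -16, D₂ = -16
f is negative-definite; reduce −f:
−f: translate: b→4 (≡-4 mod 8), so (4,-4,2)→(4,4,2)
−f: flip: (4,4,2)→(2,-4,4)
−f: translate: b→0 (≡-4 mod 4), so (2,-4,4)→(2,0,2)
−f: reduced (well bottom): (2,0,2) with a≤c, −a<b≤a
flip sign back: reduced form of f is (-2,0,-2)
g: translate: b→4 (≡-4 mod 8), so (4,-4,2)→(4,4,2)
g: flip: (4,4,2)→(2,-4,4)
g: translate: b→0 (≡-4 mod 4), so (2,-4,4)→(2,0,2)
g: reduced (well bottom): (2,0,2) with a≤c, −a<b≤a
reduced forms (-2, 0, -2) vs (2, 0, 2) ⇒ inequivalent

no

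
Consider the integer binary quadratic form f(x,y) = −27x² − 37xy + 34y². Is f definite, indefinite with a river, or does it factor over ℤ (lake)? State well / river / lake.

D = b²−4ac = (-37)² − 4·(-27)·34 = 5041
D = 71² is a perfect square ⇒ form factors over ℤ ⇒ lakes

lake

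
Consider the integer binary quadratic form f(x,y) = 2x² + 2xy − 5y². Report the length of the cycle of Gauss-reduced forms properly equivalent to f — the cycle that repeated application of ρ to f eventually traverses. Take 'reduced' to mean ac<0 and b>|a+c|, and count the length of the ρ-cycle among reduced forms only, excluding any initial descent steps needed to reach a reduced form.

D = 44, ⌊√D⌋ = 6
descent: ρ → (-5,-2,2)
descent: ρ → (2,6,-1)  [lands on river]
river: ρ → (-1,6,2)
ρ-cycle length = 2 (tail of 2 descent steps not counted)

2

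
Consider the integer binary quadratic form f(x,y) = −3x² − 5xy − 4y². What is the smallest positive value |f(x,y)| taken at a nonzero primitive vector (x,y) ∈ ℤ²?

translate: b→-1 (≡5 mod 6), so (3,5,4)→(3,-1,2)
flip: (3,-1,2)→(2,1,3)
reduced (well bottom): (2,1,3) with a≤c, −a<b≤a
well minimum |f| = |-2| = 2 (negative-definite)

2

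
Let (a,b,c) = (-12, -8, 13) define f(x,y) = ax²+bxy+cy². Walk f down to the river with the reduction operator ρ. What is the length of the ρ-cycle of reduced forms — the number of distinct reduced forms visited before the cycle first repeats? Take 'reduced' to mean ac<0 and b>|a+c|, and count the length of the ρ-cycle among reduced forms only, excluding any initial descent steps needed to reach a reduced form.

D = 688, ⌊√D⌋ = 26
descent: ρ → (13,8,-12)  [lands on river]
river: ρ → (-12,16,9)
river: ρ → (9,20,-8)
river: ρ → (-8,12,17)
river: ρ → (17,22,-3)
river: ρ → (-3,26,1)
river: ρ → (1,26,-3)
river: ρ → (-3,22,17)
river: ρ → (17,12,-8)
river: ρ → (-8,20,9)
river: ρ → (9,16,-12)
river: ρ → (-12,8,13)
river: ρ → (13,18,-7)
river: ρ → (-7,24,4)
river: ρ → (4,24,-7)
river: ρ → (-7,18,13)
ρ-cycle length = 16 (tail of 1 descent step not counted)

16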